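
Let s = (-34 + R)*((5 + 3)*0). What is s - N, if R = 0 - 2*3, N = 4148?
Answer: -4148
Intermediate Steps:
R = -6 (R = 0 - 6 = -6)
s = 0 (s = (-34 - 6)*((5 + 3)*0) = -320*0 = -40*0 = 0)
s - N = 0 - 1*4148 = 0 - 4148 = -4148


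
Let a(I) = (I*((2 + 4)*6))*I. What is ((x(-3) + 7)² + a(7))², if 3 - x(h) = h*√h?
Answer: 3363769 + 220440*I*√3 ≈ 3.3638e+6 + 3.8181e+5*I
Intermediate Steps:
x(h) = 3 - h^(3/2) (x(h) = 3 - h*√h = 3 - h^(3/2))
a(I) = 36*I² (a(I) = (I*(6*6))*I = (I*36)*I = (36*I)*I = 36*I²)
((x(-3) + 7)² + a(7))² = (((3 - (-3)^(3/2)) + 7)² + 36*7²)² = (((3 - (-3)*I*√3) + 7)² + 36*49)² = (((3 + 3*I*√3) + 7)² + 1764)² = ((10 + 3*I*√3)² + 1764)² = (1764 + (10 + 3*I*√3)²)²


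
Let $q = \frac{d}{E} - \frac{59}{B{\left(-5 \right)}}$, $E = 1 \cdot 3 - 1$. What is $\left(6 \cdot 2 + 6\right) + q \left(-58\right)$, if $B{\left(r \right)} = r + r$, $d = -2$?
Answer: $- \frac{1331}{5} \approx -266.2$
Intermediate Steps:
$B{\left(r \right)} = 2 r$
$E = 2$ ($E = 3 - 1 = 2$)
$q = \frac{49}{10}$ ($q = - \frac{2}{2} - \frac{59}{2 \left(-5\right)} = \left(-2\right) \frac{1}{2} - \frac{59}{-10} = -1 - - \frac{59}{10} = -1 + \frac{59}{10} = \frac{49}{10} \approx 4.9$)
$\left(6 \cdot 2 + 6\right) + q \left(-58\right) = \left(6 \cdot 2 + 6\right) + \frac{49}{10} \left(-58\right) = \left(12 + 6\right) - \frac{1421}{5} = 18 - \frac{1421}{5} = - \frac{1331}{5}$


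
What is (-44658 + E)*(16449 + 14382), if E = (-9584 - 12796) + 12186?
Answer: -1691142012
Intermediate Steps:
E = -10194 (E = -22380 + 12186 = -10194)
(-44658 + E)*(16449 + 14382) = (-44658 - 10194)*(16449 + 14382) = -54852*30831 = -1691142012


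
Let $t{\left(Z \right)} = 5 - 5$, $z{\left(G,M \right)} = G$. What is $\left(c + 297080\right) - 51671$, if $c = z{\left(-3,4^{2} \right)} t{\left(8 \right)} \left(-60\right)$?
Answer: $245409$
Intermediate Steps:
$t{\left(Z \right)} = 0$ ($t{\left(Z \right)} = 5 - 5 = 0$)
$c = 0$ ($c = \left(-3\right) 0 \left(-60\right) = 0 \left(-60\right) = 0$)
$\left(c + 297080\right) - 51671 = \left(0 + 297080\right) - 51671 = 297080 - 51671 = 245409$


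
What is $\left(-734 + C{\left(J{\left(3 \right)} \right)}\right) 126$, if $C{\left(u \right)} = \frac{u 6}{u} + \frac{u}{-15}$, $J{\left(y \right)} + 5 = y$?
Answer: $- \frac{458556}{5} \approx -91711.0$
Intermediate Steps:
$J{\left(y \right)} = -5 + y$
$C{\left(u \right)} = 6 - \frac{u}{15}$ ($C{\left(u \right)} = \frac{6 u}{u} + u \left(- \frac{1}{15}\right) = 6 - \frac{u}{15}$)
$\left(-734 + C{\left(J{\left(3 \right)} \right)}\right) 126 = \left(-734 + \left(6 - \frac{-5 + 3}{15}\right)\right) 126 = \left(-734 + \left(6 - - \frac{2}{15}\right)\right) 126 = \left(-734 + \left(6 + \frac{2}{15}\right)\right) 126 = \left(-734 + \frac{92}{15}\right) 126 = \left(- \frac{10918}{15}\right) 126 = - \frac{458556}{5}$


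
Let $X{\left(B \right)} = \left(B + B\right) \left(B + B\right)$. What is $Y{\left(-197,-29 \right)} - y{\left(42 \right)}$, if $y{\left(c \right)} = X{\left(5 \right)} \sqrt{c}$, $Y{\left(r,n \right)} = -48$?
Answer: $-48 - 100 \sqrt{42} \approx -696.07$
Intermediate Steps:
$X{\left(B \right)} = 4 B^{2}$ ($X{\left(B \right)} = 2 B 2 B = 4 B^{2}$)
$y{\left(c \right)} = 100 \sqrt{c}$ ($y{\left(c \right)} = 4 \cdot 5^{2} \sqrt{c} = 4 \cdot 25 \sqrt{c} = 100 \sqrt{c}$)
$Y{\left(-197,-29 \right)} - y{\left(42 \right)} = -48 - 100 \sqrt{42}$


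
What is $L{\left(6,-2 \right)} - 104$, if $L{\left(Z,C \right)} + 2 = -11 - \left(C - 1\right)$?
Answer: $-114$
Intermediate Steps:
$L{\left(Z,C \right)} = -12 - C$ ($L{\left(Z,C \right)} = -2 - \left(10 + C\right) = -12 - C$)
$L{\left(6,-2 \right)} - 104 = \left(-12 - -2\right) - 104 = \left(-12 + 2\right) - 104 = -10 - 104 = -114$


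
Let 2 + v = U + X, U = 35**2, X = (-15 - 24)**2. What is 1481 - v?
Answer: -1263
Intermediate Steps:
X = 1521 (X = (-39)**2 = 1521)
U = 1225
v = 2744 (v = -2 + (1225 + 1521) = -2 + 2746 = 2744)
1481 - v = 1481 - 1*2744 = 1481 - 2744 = -1263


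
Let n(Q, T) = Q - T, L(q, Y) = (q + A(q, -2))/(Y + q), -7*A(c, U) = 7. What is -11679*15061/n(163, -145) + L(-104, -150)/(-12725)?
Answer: -56852684285319/99550220 ≈ -5.7110e+5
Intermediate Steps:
A(c, U) = -1 (A(c, U) = -⅐*7 = -1)
L(q, Y) = (-1 + q)/(Y + q) (L(q, Y) = (q - 1)/(Y + q) = (-1 + q)/(Y + q))
-11679*15061/n(163, -145) + L(-104, -150)/(-12725) = -11679*15061/(163 - 1*(-145)) + ((-1 - 104)/(-150 - 104))/(-12725) = -11679*15061/(163 + 145) + (-105/(-254))*(-1/12725) = -11679/(308*(1/15061)) - 1/254*(-105)*(-1/12725) = -11679/308/15061 + (105/254)*(-1/12725) = -11679*15061/308 - 21/646430 = -175897419/308 - 21/646430 = -56852684285319/99550220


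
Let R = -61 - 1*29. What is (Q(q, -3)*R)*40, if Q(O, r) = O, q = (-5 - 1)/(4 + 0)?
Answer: 5400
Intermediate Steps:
R = -90 (R = -61 - 29 = -90)
q = -3/2 (q = -6/4 = -6*1/4 = -3/2 ≈ -1.5000)
(Q(q, -3)*R)*40 = -3/2*(-90)*40 = 135*40 = 5400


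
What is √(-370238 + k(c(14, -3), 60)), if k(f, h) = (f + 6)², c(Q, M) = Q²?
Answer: I*√329434 ≈ 573.96*I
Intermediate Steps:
k(f, h) = (6 + f)²
√(-370238 + k(c(14, -3), 60)) = √(-370238 + (6 + 14²)²) = √(-370238 + (6 + 196)²) = √(-370238 + 202²) = √(-370238 + 40804) = √(-329434) = I*√329434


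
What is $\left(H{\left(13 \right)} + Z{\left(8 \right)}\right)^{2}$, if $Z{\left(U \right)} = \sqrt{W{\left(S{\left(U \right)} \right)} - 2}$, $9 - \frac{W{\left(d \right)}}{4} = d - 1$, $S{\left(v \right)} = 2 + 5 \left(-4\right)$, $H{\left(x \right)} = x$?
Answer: $\left(13 + \sqrt{110}\right)^{2} \approx 551.69$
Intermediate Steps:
$S{\left(v \right)} = -18$ ($S{\left(v \right)} = 2 - 20 = -18$)
$W{\left(d \right)} = 40 - 4 d$ ($W{\left(d \right)} = 36 - 4 \left(d - 1\right) = 36 - 4 \left(-1 + d\right) = 36 - \left(-4 + 4 d\right) = 40 - 4 d$)
$Z{\left(U \right)} = \sqrt{110}$ ($Z{\left(U \right)} = \sqrt{\left(40 - -72\right) - 2} = \sqrt{\left(40 + 72\right) - 2} = \sqrt{112 - 2} = \sqrt{110}$)
$\left(H{\left(13 \right)} + Z{\left(8 \right)}\right)^{2} = \left(13 + \sqrt{110}\right)^{2}$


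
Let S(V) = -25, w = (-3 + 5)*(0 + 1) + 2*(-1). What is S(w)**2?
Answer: 625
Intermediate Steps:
w = 0 (w = 2*1 - 2 = 2 - 2 = 0)
S(w)**2 = (-25)**2 = 625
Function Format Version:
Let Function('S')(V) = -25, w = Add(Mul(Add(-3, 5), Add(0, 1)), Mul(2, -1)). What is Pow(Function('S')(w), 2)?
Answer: 625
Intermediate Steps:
w = 0 (w = Add(Mul(2, 1), -2) = Add(2, -2) = 0)
Pow(Function('S')(w), 2) = Pow(-25, 2) = 625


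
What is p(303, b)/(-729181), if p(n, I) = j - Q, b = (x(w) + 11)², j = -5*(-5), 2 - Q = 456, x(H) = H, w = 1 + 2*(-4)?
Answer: -479/729181 ≈ -0.00065690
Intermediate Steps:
w = -7 (w = 1 - 8 = -7)
Q = -454 (Q = 2 - 1*456 = 2 - 456 = -454)
j = 25
b = 16 (b = (-7 + 11)² = 4² = 16)
p(n, I) = 479 (p(n, I) = 25 - 1*(-454) = 25 + 454 = 479)
p(303, b)/(-729181) = 479/(-729181) = 479*(-1/729181) = -479/729181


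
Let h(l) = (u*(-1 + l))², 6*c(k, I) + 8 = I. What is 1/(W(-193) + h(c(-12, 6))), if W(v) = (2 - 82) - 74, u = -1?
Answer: -9/1370 ≈ -0.0065693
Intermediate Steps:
c(k, I) = -4/3 + I/6
h(l) = (1 - l)² (h(l) = (-(-1 + l))² = (1 - l)²)
W(v) = -154 (W(v) = -80 - 74 = -154)
1/(W(-193) + h(c(-12, 6))) = 1/(-154 + (-1 + (-4/3 + (⅙)*6))²) = 1/(-154 + (-1 + (-4/3 + 1))²) = 1/(-154 + (-1 - ⅓)²) = 1/(-154 + (-4/3)²) = 1/(-154 + 16/9) = 1/(-1370/9) = -9/1370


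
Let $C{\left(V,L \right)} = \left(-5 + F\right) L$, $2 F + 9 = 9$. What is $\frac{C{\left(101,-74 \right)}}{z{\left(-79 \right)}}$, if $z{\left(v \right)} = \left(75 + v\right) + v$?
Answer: $- \frac{370}{83} \approx -4.4578$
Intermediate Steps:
$z{\left(v \right)} = 75 + 2 v$
$F = 0$ ($F = - \frac{9}{2} + \frac{1}{2} \cdot 9 = - \frac{9}{2} + \frac{9}{2} = 0$)
$C{\left(V,L \right)} = - 5 L$ ($C{\left(V,L \right)} = \left(-5 + 0\right) L = - 5 L$)
$\frac{C{\left(101,-74 \right)}}{z{\left(-79 \right)}} = \frac{\left(-5\right) \left(-74\right)}{75 + 2 \left(-79\right)} = \frac{370}{75 - 158} = \frac{370}{-83} = 370 \left(- \frac{1}{83}\right) = - \frac{370}{83}$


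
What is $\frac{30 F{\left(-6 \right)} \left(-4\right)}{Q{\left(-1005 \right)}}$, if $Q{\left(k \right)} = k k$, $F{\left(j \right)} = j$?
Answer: $\frac{16}{22445} \approx 0.00071285$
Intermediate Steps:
$Q{\left(k \right)} = k^{2}$
$\frac{30 F{\left(-6 \right)} \left(-4\right)}{Q{\left(-1005 \right)}} = \frac{30 \left(-6\right) \left(-4\right)}{\left(-1005\right)^{2}} = \frac{\left(-180\right) \left(-4\right)}{1010025} = 720 \cdot \frac{1}{1010025} = \frac{16}{22445}$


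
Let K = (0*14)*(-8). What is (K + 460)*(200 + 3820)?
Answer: 1849200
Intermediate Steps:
K = 0 (K = 0*(-8) = 0)
(K + 460)*(200 + 3820) = (0 + 460)*(200 + 3820) = 460*4020 = 1849200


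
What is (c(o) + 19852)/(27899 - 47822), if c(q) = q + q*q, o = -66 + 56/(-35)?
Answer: -608854/498075 ≈ -1.2224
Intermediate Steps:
o = -338/5 (o = -66 + 56*(-1/35) = -66 - 8/5 = -338/5 ≈ -67.600)
c(q) = q + q²
(c(o) + 19852)/(27899 - 47822) = (-338*(1 - 338/5)/5 + 19852)/(27899 - 47822) = (-338/5*(-333/5) + 19852)/(-19923) = (112554/25 + 19852)*(-1/19923) = (608854/25)*(-1/19923) = -608854/498075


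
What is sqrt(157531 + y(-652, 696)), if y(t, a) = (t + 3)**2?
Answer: 2*sqrt(144683) ≈ 760.74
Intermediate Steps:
y(t, a) = (3 + t)**2
sqrt(157531 + y(-652, 696)) = sqrt(157531 + (3 - 652)**2) = sqrt(157531 + (-649)**2) = sqrt(157531 + 421201) = sqrt(578732) = 2*sqrt(144683)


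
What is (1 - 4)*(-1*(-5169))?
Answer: -15507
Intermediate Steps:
(1 - 4)*(-1*(-5169)) = -3*5169 = -15507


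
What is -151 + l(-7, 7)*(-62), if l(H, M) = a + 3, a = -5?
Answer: -27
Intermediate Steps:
l(H, M) = -2 (l(H, M) = -5 + 3 = -2)
-151 + l(-7, 7)*(-62) = -151 - 2*(-62) = -151 + 124 = -27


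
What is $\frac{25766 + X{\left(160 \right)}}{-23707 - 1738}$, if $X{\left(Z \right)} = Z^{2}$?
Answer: $- \frac{7338}{3635} \approx -2.0187$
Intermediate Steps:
$\frac{25766 + X{\left(160 \right)}}{-23707 - 1738} = \frac{25766 + 160^{2}}{-23707 - 1738} = \frac{25766 + 25600}{-25445} = 51366 \left(- \frac{1}{25445}\right) = - \frac{7338}{3635}$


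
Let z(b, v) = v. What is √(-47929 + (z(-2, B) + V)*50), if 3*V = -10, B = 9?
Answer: I*√428811/3 ≈ 218.28*I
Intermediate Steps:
V = -10/3 (V = (⅓)*(-10) = -10/3 ≈ -3.3333)
√(-47929 + (z(-2, B) + V)*50) = √(-47929 + (9 - 10/3)*50) = √(-47929 + (17/3)*50) = √(-47929 + 850/3) = √(-142937/3) = I*√428811/3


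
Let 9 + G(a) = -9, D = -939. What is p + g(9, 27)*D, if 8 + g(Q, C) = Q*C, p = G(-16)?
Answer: -220683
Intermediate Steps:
G(a) = -18 (G(a) = -9 - 9 = -18)
p = -18
g(Q, C) = -8 + C*Q (g(Q, C) = -8 + Q*C = -8 + C*Q)
p + g(9, 27)*D = -18 + (-8 + 27*9)*(-939) = -18 + (-8 + 243)*(-939) = -18 + 235*(-939) = -18 - 220665 = -220683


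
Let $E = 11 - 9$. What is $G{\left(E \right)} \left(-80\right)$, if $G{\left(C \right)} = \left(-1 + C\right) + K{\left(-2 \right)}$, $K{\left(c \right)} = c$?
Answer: $80$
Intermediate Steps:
$E = 2$
$G{\left(C \right)} = -3 + C$ ($G{\left(C \right)} = \left(-1 + C\right) - 2 = -3 + C$)
$G{\left(E \right)} \left(-80\right) = \left(-3 + 2\right) \left(-80\right) = \left(-1\right) \left(-80\right) = 80$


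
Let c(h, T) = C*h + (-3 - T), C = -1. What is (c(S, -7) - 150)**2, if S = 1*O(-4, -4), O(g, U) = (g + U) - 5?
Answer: 17689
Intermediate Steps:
O(g, U) = -5 + U + g (O(g, U) = (U + g) - 5 = -5 + U + g)
S = -13 (S = 1*(-5 - 4 - 4) = 1*(-13) = -13)
c(h, T) = -3 - T - h (c(h, T) = -h + (-3 - T) = -3 - T - h)
(c(S, -7) - 150)**2 = ((-3 - 1*(-7) - 1*(-13)) - 150)**2 = ((-3 + 7 + 13) - 150)**2 = (17 - 150)**2 = (-133)**2 = 17689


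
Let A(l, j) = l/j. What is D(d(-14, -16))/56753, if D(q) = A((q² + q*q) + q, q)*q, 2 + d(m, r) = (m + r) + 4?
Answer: 1540/56753 ≈ 0.027135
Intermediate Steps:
d(m, r) = 2 + m + r (d(m, r) = -2 + ((m + r) + 4) = -2 + (4 + m + r) = 2 + m + r)
D(q) = q + 2*q² (D(q) = (((q² + q*q) + q)/q)*q = (((q² + q²) + q)/q)*q = ((2*q² + q)/q)*q = ((q + 2*q²)/q)*q = q + 2*q²)
D(d(-14, -16))/56753 = ((2 - 14 - 16)*(1 + 2*(2 - 14 - 16)))/56753 = -28*(1 + 2*(-28))*(1/56753) = -28*(1 - 56)*(1/56753) = -28*(-55)*(1/56753) = 1540*(1/56753) = 1540/56753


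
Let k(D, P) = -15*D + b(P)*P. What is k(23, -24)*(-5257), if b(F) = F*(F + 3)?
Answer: 65402337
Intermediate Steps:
b(F) = F*(3 + F)
k(D, P) = -15*D + P²*(3 + P) (k(D, P) = -15*D + (P*(3 + P))*P = -15*D + P²*(3 + P))
k(23, -24)*(-5257) = (-15*23 + (-24)²*(3 - 24))*(-5257) = (-345 + 576*(-21))*(-5257) = (-345 - 12096)*(-5257) = -12441*(-5257) = 65402337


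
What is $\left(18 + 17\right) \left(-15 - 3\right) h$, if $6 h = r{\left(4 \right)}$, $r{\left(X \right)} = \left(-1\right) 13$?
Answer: $1365$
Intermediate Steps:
$r{\left(X \right)} = -13$
$h = - \frac{13}{6}$ ($h = \frac{1}{6} \left(-13\right) = - \frac{13}{6} \approx -2.1667$)
$\left(18 + 17\right) \left(-15 - 3\right) h = \left(18 + 17\right) \left(-15 - 3\right) \left(- \frac{13}{6}\right) = 35 \left(-18\right) \left(- \frac{13}{6}\right) = \left(-630\right) \left(- \frac{13}{6}\right) = 1365$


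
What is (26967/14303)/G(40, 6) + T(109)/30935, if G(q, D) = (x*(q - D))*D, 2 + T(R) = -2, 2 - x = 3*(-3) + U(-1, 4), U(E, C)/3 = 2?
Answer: 51724527/30087504740 ≈ 0.0017191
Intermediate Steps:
U(E, C) = 6 (U(E, C) = 3*2 = 6)
x = 5 (x = 2 - (3*(-3) + 6) = 2 - (-9 + 6) = 2 - 1*(-3) = 2 + 3 = 5)
T(R) = -4 (T(R) = -2 - 2 = -4)
G(q, D) = D*(-5*D + 5*q) (G(q, D) = (5*(q - D))*D = (-5*D + 5*q)*D = D*(-5*D + 5*q))
(26967/14303)/G(40, 6) + T(109)/30935 = (26967/14303)/((5*6*(40 - 1*6))) - 4/30935 = (26967*(1/14303))/((5*6*(40 - 6))) - 4*1/30935 = 26967/(14303*((5*6*34))) - 4/30935 = (26967/14303)/1020 - 4/30935 = (26967/14303)*(1/1020) - 4/30935 = 8989/4863020 - 4/30935 = 51724527/30087504740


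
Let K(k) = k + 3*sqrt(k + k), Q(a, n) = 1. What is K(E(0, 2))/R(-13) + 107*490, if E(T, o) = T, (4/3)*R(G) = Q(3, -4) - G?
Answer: 52430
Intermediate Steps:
R(G) = 3/4 - 3*G/4 (R(G) = 3*(1 - G)/4 = 3/4 - 3*G/4)
K(k) = k + 3*sqrt(2)*sqrt(k) (K(k) = k + 3*sqrt(2*k) = k + 3*(sqrt(2)*sqrt(k)) = k + 3*sqrt(2)*sqrt(k))
K(E(0, 2))/R(-13) + 107*490 = (0 + 3*sqrt(2)*sqrt(0))/(3/4 - 3/4*(-13)) + 107*490 = (0 + 3*sqrt(2)*0)/(3/4 + 39/4) + 52430 = (0 + 0)/(21/2) + 52430 = 0*(2/21) + 52430 = 0 + 52430 = 52430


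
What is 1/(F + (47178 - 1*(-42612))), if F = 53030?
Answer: 1/142820 ≈ 7.0018e-6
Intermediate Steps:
1/(F + (47178 - 1*(-42612))) = 1/(53030 + (47178 - 1*(-42612))) = 1/(53030 + (47178 + 42612)) = 1/(53030 + 89790) = 1/142820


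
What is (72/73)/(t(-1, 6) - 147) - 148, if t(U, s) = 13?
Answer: -723904/4891 ≈ -148.01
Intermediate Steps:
(72/73)/(t(-1, 6) - 147) - 148 = (72/73)/(13 - 147) - 148 = (72*(1/73))/(-134) - 148 = -1/134*72/73 - 148 = -36/4891 - 148 = -723904/4891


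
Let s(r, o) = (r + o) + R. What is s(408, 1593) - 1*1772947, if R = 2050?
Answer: -1768896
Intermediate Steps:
s(r, o) = 2050 + o + r (s(r, o) = (r + o) + 2050 = (o + r) + 2050 = 2050 + o + r)
s(408, 1593) - 1*1772947 = (2050 + 1593 + 408) - 1*1772947 = 4051 - 1772947 = -1768896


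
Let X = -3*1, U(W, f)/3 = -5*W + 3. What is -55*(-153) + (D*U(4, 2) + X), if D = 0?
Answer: 8412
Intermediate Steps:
U(W, f) = 9 - 15*W (U(W, f) = 3*(-5*W + 3) = 3*(3 - 5*W) = 9 - 15*W)
X = -3
-55*(-153) + (D*U(4, 2) + X) = -55*(-153) + (0*(9 - 15*4) - 3) = 8415 + (0*(9 - 60) - 3) = 8415 + (0*(-51) - 3) = 8415 + (0 - 3) = 8415 - 3 = 8412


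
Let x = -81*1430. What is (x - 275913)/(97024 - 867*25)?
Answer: -391743/75349 ≈ -5.1991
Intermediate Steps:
x = -115830
(x - 275913)/(97024 - 867*25) = (-115830 - 275913)/(97024 - 867*25) = -391743/(97024 - 21675) = -391743/75349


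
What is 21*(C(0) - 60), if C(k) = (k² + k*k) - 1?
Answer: -1281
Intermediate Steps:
C(k) = -1 + 2*k² (C(k) = (k² + k²) - 1 = 2*k² - 1 = -1 + 2*k²)
21*(C(0) - 60) = 21*((-1 + 2*0²) - 60) = 21*((-1 + 2*0) - 60) = 21*((-1 + 0) - 60) = 21*(-1 - 60) = 21*(-61) = -1281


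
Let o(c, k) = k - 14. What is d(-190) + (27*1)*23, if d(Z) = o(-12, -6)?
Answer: 601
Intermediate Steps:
o(c, k) = -14 + k
d(Z) = -20 (d(Z) = -14 - 6 = -20)
d(-190) + (27*1)*23 = -20 + (27*1)*23 = -20 + 27*23 = -20 + 621 = 601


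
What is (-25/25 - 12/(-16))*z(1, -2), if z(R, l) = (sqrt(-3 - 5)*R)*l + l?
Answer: 1/2 + I*sqrt(2) ≈ 0.5 + 1.4142*I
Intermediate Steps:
z(R, l) = l + 2*I*R*l*sqrt(2) (z(R, l) = (sqrt(-8)*R)*l + l = ((2*I*sqrt(2))*R)*l + l = (2*I*R*sqrt(2))*l + l = 2*I*R*l*sqrt(2) + l = l + 2*I*R*l*sqrt(2))
(-25/25 - 12/(-16))*z(1, -2) = (-25/25 - 12/(-16))*(-2*(1 + 2*I*1*sqrt(2))) = (-25*1/25 - 12*(-1/16))*(-2*(1 + 2*I*sqrt(2))) = (-1 + 3/4)*(-2 - 4*I*sqrt(2)) = -(-2 - 4*I*sqrt(2))/4 = 1/2 + I*sqrt(2)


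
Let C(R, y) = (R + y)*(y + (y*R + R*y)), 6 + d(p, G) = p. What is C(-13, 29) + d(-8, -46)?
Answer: -11614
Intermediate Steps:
d(p, G) = -6 + p
C(R, y) = (R + y)*(y + 2*R*y) (C(R, y) = (R + y)*(y + (R*y + R*y)) = (R + y)*(y + 2*R*y))
C(-13, 29) + d(-8, -46) = 29*(-13 + 29 + 2*(-13)² + 2*(-13)*29) + (-6 - 8) = 29*(-13 + 29 + 2*169 - 754) - 14 = 29*(-13 + 29 + 338 - 754) - 14 = 29*(-400) - 14 = -11600 - 14 = -11614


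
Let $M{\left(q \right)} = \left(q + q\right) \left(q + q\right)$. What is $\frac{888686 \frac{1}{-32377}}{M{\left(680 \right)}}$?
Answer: $- \frac{444343}{29942249600} \approx -1.484 \cdot 10^{-5}$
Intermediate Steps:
$M{\left(q \right)} = 4 q^{2}$ ($M{\left(q \right)} = 2 q 2 q = 4 q^{2}$)
$\frac{888686 \frac{1}{-32377}}{M{\left(680 \right)}} = \frac{888686 \frac{1}{-32377}}{4 \cdot 680^{2}} = \frac{888686 \left(- \frac{1}{32377}\right)}{4 \cdot 462400} = - \frac{888686}{32377 \cdot 1849600} = \left(- \frac{888686}{32377}\right) \frac{1}{1849600} = - \frac{444343}{29942249600}$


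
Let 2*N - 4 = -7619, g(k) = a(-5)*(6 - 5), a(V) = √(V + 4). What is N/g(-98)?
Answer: 7615*I/2 ≈ 3807.5*I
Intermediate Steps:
a(V) = √(4 + V)
g(k) = I (g(k) = √(4 - 5)*(6 - 5) = √(-1)*1 = I*1 = I)
N = -7615/2 (N = 2 + (½)*(-7619) = 2 - 7619/2 = -7615/2 ≈ -3807.5)
N/g(-98) = -7615*(-I)/2 = -(-7615)*I/2 = 7615*I/2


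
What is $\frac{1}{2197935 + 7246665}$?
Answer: $\frac{1}{9444600} \approx 1.0588 \cdot 10^{-7}$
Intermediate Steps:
$\frac{1}{2197935 + 7246665} = \frac{1}{9444600}$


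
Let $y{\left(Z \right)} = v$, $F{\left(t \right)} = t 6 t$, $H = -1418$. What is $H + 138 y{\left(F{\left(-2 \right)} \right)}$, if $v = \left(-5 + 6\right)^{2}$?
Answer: $-1280$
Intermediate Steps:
$v = 1$ ($v = 1^{2} = 1$)
$F{\left(t \right)} = 6 t^{2}$ ($F{\left(t \right)} = 6 t t = 6 t^{2}$)
$y{\left(Z \right)} = 1$
$H + 138 y{\left(F{\left(-2 \right)} \right)} = -1418 + 138 \cdot 1 = -1418 + 138 = -1280$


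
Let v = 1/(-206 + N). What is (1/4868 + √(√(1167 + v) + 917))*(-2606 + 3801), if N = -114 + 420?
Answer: 1195/4868 + 239*√(91700 + 10*√116701)/2 ≈ 36855.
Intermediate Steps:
N = 306
v = 1/100 (v = 1/(-206 + 306) = 1/100 ≈ 0.010000)
(1/4868 + √(√(1167 + v) + 917))*(-2606 + 3801) = (1/4868 + √(√(1167 + 1/100) + 917))*(-2606 + 3801) = (1/4868 + √(√(116701/100) + 917))*1195 = (1/4868 + √(√116701/10 + 917))*1195 = (1/4868 + √(917 + √116701/10))*1195 = 1195/4868 + 1195*√(917 + √116701/10)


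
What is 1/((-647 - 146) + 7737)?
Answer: 1/6944 ≈ 0.00014401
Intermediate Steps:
1/((-647 - 146) + 7737) = 1/(-793 + 7737) = 1/6944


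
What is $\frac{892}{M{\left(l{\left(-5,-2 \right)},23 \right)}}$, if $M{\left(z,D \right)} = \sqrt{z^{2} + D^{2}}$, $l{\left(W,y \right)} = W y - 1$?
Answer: $\frac{446 \sqrt{610}}{305} \approx 36.116$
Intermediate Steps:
$l{\left(W,y \right)} = -1 + W y$
$M{\left(z,D \right)} = \sqrt{D^{2} + z^{2}}$
$\frac{892}{M{\left(l{\left(-5,-2 \right)},23 \right)}} = \frac{892}{\sqrt{23^{2} + \left(-1 - -10\right)^{2}}} = \frac{892}{\sqrt{529 + \left(-1 + 10\right)^{2}}} = \frac{892}{\sqrt{529 + 9^{2}}} = \frac{892}{\sqrt{529 + 81}} = \frac{892}{\sqrt{610}} = 892 \frac{\sqrt{610}}{610} = \frac{446 \sqrt{610}}{305}$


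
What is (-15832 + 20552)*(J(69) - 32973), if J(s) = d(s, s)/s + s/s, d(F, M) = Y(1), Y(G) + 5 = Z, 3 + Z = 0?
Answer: -10738358720/69 ≈ -1.5563e+8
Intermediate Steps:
Z = -3 (Z = -3 + 0 = -3)
Y(G) = -8 (Y(G) = -5 - 3 = -8)
d(F, M) = -8
J(s) = 1 - 8/s (J(s) = -8/s + s/s = -8/s + 1 = 1 - 8/s)
(-15832 + 20552)*(J(69) - 32973) = (-15832 + 20552)*((-8 + 69)/69 - 32973) = 4720*((1/69)*61 - 32973) = 4720*(61/69 - 32973) = 4720*(-2275076/69) = -10738358720/69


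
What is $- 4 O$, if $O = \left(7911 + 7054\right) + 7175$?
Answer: $-88560$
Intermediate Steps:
$O = 22140$ ($O = 14965 + 7175 = 22140$)
$- 4 O = \left(-4\right) 22140 = -88560$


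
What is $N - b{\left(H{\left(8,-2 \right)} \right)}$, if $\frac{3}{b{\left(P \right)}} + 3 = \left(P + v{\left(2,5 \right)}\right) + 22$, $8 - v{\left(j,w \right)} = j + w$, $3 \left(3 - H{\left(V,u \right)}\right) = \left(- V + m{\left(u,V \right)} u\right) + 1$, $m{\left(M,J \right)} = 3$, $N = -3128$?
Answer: $- \frac{256505}{82} \approx -3128.1$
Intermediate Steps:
$H{\left(V,u \right)} = \frac{8}{3} - u + \frac{V}{3}$ ($H{\left(V,u \right)} = 3 - \frac{\left(- V + 3 u\right) + 1}{3} = 3 - \frac{1 - V + 3 u}{3} = 3 - \left(\frac{1}{3} + u - \frac{V}{3}\right) = \frac{8}{3} - u + \frac{V}{3}$)
$v{\left(j,w \right)} = 8 - j - w$ ($v{\left(j,w \right)} = 8 - \left(j + w\right) = 8 - j - w$)
$b{\left(P \right)} = \frac{3}{20 + P}$ ($b{\left(P \right)} = \frac{3}{-3 + \left(\left(P - -1\right) + 22\right)} = \frac{3}{-3 + \left(\left(P + 1\right) + 22\right)} = \frac{3}{-3 + \left(\left(1 + P\right) + 22\right)} = \frac{3}{-3 + \left(23 + P\right)} = \frac{3}{20 + P}$)
$N - b{\left(H{\left(8,-2 \right)} \right)} = -3128 - \frac{3}{20 + \left(\frac{8}{3} - -2 + \frac{1}{3} \cdot 8\right)} = -3128 - \frac{3}{20 + \left(\frac{8}{3} + 2 + \frac{8}{3}\right)} = -3128 - \frac{3}{20 + \frac{22}{3}} = -3128 - \frac{3}{\frac{82}{3}} = -3128 - 3 \cdot \frac{3}{82} = -3128 - \frac{9}{82} = - \frac{256505}{82}$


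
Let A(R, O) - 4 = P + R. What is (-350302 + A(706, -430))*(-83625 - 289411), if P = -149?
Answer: 130465983676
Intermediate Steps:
A(R, O) = -145 + R (A(R, O) = 4 + (-149 + R) = -145 + R)
(-350302 + A(706, -430))*(-83625 - 289411) = (-350302 + (-145 + 706))*(-83625 - 289411) = (-350302 + 561)*(-373036) = -349741*(-373036) = 130465983676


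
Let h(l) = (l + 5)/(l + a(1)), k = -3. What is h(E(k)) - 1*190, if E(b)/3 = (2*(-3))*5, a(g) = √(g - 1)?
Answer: -3403/18 ≈ -189.06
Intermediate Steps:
a(g) = √(-1 + g)
E(b) = -90 (E(b) = 3*((2*(-3))*5) = 3*(-6*5) = 3*(-30) = -90)
h(l) = (5 + l)/l (h(l) = (l + 5)/(l + √(-1 + 1)) = (5 + l)/(l + √0) = (5 + l)/(l + 0) = (5 + l)/l)
h(E(k)) - 1*190 = (5 - 90)/(-90) - 1*190 = -1/90*(-85) - 190 = 17/18 - 190 = -3403/18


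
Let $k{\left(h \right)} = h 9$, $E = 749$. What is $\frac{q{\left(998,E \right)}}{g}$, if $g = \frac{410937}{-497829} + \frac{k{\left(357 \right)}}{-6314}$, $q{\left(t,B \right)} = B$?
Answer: $- \frac{112110758914}{199722895} \approx -561.33$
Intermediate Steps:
$k{\left(h \right)} = 9 h$
$g = - \frac{199722895}{149680586}$ ($g = \frac{410937}{-497829} + \frac{9 \cdot 357}{-6314} = 410937 \left(- \frac{1}{497829}\right) + 3213 \left(- \frac{1}{6314}\right) = - \frac{136979}{165943} - \frac{459}{902} = - \frac{199722895}{149680586} \approx -1.3343$)
$\frac{q{\left(998,E \right)}}{g} = \frac{749}{- \frac{199722895}{149680586}} = 749 \left(- \frac{149680586}{199722895}\right) = - \frac{112110758914}{199722895}$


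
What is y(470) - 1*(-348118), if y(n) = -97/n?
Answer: 163615363/470 ≈ 3.4812e+5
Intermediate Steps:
y(470) - 1*(-348118) = -97/470 - 1*(-348118) = -97*1/470 + 348118 = -97/470 + 348118 = 163615363/470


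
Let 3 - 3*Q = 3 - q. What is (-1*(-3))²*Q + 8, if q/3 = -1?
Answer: -1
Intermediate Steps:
q = -3 (q = 3*(-1) = -3)
Q = -1 (Q = 1 - (3 - 1*(-3))/3 = 1 - (3 + 3)/3 = 1 - ⅓*6 = 1 - 2 = -1)
(-1*(-3))²*Q + 8 = (-1*(-3))²*(-1) + 8 = 3²*(-1) + 8 = 9*(-1) + 8 = -9 + 8 = -1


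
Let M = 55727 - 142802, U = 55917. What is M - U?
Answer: -142992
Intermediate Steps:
M = -87075
M - U = -87075 - 1*55917 = -87075 - 55917 = -142992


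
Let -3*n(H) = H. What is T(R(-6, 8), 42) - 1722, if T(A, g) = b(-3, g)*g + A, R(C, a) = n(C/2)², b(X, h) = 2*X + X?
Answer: -2099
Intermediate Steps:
n(H) = -H/3
b(X, h) = 3*X
R(C, a) = C²/36 (R(C, a) = (-C/(3*2))² = (-C/6)² = C²/36)
T(A, g) = A - 9*g (T(A, g) = (3*(-3))*g + A = -9*g + A = A - 9*g)
T(R(-6, 8), 42) - 1722 = ((1/36)*(-6)² - 9*42) - 1722 = ((1/36)*36 - 378) - 1722 = (1 - 378) - 1722 = -377 - 1722 = -2099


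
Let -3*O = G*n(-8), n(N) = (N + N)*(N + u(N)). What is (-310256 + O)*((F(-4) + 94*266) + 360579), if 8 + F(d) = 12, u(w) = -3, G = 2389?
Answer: -173672497728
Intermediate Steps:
F(d) = 4 (F(d) = -8 + 12 = 4)
n(N) = 2*N*(-3 + N) (n(N) = (N + N)*(N - 3) = (2*N)*(-3 + N) = 2*N*(-3 + N))
O = -420464/3 (O = -2389*2*(-8)*(-3 - 8)/3 = -2389*2*(-8)*(-11)/3 = -2389*176/3 = -1/3*420464 = -420464/3 ≈ -1.4015e+5)
(-310256 + O)*((F(-4) + 94*266) + 360579) = (-310256 - 420464/3)*((4 + 94*266) + 360579) = -1351232*((4 + 25004) + 360579)/3 = -1351232*(25008 + 360579)/3 = -1351232/3*385587 = -173672497728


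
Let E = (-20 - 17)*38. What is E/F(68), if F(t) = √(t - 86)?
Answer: 703*I*√2/3 ≈ 331.4*I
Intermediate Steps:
F(t) = √(-86 + t)
E = -1406 (E = -37*38 = -1406)
E/F(68) = -1406/√(-86 + 68) = -1406*(-I*√2/6) = -(-703)*I*√2/3 = 703*I*√2/3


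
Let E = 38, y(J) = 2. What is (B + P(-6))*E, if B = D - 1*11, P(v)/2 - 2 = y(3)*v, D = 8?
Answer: -874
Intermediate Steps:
P(v) = 4 + 4*v (P(v) = 4 + 2*(2*v) = 4 + 4*v)
B = -3 (B = 8 - 1*11 = 8 - 11 = -3)
(B + P(-6))*E = (-3 + (4 + 4*(-6)))*38 = (-3 + (4 - 24))*38 = (-3 - 20)*38 = -23*38 = -874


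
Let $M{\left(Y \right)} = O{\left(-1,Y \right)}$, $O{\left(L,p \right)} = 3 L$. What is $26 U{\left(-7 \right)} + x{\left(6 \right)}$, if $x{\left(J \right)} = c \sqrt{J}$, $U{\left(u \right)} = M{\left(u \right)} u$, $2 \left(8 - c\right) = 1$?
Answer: $546 + \frac{15 \sqrt{6}}{2} \approx 564.37$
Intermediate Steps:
$M{\left(Y \right)} = -3$ ($M{\left(Y \right)} = 3 \left(-1\right) = -3$)
$c = \frac{15}{2}$ ($c = 8 - \frac{1}{2} = \frac{15}{2} \approx 7.5$)
$U{\left(u \right)} = - 3 u$
$x{\left(J \right)} = \frac{15 \sqrt{J}}{2}$
$26 U{\left(-7 \right)} + x{\left(6 \right)} = 26 \left(\left(-3\right) \left(-7\right)\right) + \frac{15 \sqrt{6}}{2} = 26 \cdot 21 + \frac{15 \sqrt{6}}{2} = 546 + \frac{15 \sqrt{6}}{2}$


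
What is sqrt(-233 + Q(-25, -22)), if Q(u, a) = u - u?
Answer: I*sqrt(233) ≈ 15.264*I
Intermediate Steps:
Q(u, a) = 0
sqrt(-233 + Q(-25, -22)) = sqrt(-233 + 0) = sqrt(-233) = I*sqrt(233)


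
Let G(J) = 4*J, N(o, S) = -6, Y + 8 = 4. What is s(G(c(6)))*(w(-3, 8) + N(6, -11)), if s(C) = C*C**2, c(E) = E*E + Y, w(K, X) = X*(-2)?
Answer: -46137344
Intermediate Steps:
Y = -4 (Y = -8 + 4 = -4)
w(K, X) = -2*X
c(E) = -4 + E**2 (c(E) = E*E - 4 = E**2 - 4 = -4 + E**2)
s(C) = C**3
s(G(c(6)))*(w(-3, 8) + N(6, -11)) = (4*(-4 + 6**2))**3*(-2*8 - 6) = (4*(-4 + 36))**3*(-16 - 6) = (4*32)**3*(-22) = 128**3*(-22) = 2097152*(-22) = -46137344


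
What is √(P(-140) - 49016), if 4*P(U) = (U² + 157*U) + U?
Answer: I*√49646 ≈ 222.81*I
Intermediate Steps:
P(U) = U²/4 + 79*U/2 (P(U) = ((U² + 157*U) + U)/4 = (U² + 158*U)/4 = U²/4 + 79*U/2)
√(P(-140) - 49016) = √((¼)*(-140)*(158 - 140) - 49016) = √((¼)*(-140)*18 - 49016) = √(-630 - 49016) = √(-49646) = I*√49646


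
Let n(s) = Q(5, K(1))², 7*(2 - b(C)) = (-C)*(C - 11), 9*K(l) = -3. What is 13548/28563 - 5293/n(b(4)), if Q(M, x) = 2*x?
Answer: -453533813/38084 ≈ -11909.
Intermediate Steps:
K(l) = -⅓ (K(l) = (⅑)*(-3) = -⅓)
b(C) = 2 + C*(-11 + C)/7 (b(C) = 2 - (-C)*(C - 11)/7 = 2 - (-C)*(-11 + C)/7 = 2 - (-1)*C*(-11 + C)/7 = 2 + C*(-11 + C)/7)
n(s) = 4/9 (n(s) = (2*(-⅓))² = (-⅔)² = 4/9)
13548/28563 - 5293/n(b(4)) = 13548/28563 - 5293/4/9 = 13548*(1/28563) - 5293*9/4 = 4516/9521 - 47637/4 = -453533813/38084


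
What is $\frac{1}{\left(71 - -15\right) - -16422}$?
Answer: $\frac{1}{16508} \approx 6.0577 \cdot 10^{-5}$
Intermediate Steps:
$\frac{1}{\left(71 - -15\right) - -16422} = \frac{1}{\left(71 + 15\right) + 16422} = \frac{1}{86 + 16422} = \frac{1}{16508}$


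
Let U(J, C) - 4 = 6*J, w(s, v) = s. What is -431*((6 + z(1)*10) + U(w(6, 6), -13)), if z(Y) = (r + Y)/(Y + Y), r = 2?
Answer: -26291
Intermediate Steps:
z(Y) = (2 + Y)/(2*Y) (z(Y) = (2 + Y)/(Y + Y) = (2 + Y)/((2*Y)) = (2 + Y)*(1/(2*Y)) = (2 + Y)/(2*Y))
U(J, C) = 4 + 6*J
-431*((6 + z(1)*10) + U(w(6, 6), -13)) = -431*((6 + ((½)*(2 + 1)/1)*10) + (4 + 6*6)) = -431*((6 + ((½)*1*3)*10) + (4 + 36)) = -431*((6 + (3/2)*10) + 40) = -431*((6 + 15) + 40) = -431*(21 + 40) = -431*61 = -26291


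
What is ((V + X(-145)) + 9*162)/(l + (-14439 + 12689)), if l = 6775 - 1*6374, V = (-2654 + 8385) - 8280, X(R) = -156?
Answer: 1247/1349 ≈ 0.92439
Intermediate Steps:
V = -2549 (V = 5731 - 8280 = -2549)
l = 401 (l = 6775 - 6374 = 401)
((V + X(-145)) + 9*162)/(l + (-14439 + 12689)) = ((-2549 - 156) + 9*162)/(401 + (-14439 + 12689)) = (-2705 + 1458)/(401 - 1750) = -1247/(-1349) = -1247*(-1/1349) = 1247/1349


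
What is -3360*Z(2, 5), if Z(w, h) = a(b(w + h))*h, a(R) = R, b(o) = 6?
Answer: -100800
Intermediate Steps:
Z(w, h) = 6*h
-3360*Z(2, 5) = -20160*5 = -3360*30 = -100800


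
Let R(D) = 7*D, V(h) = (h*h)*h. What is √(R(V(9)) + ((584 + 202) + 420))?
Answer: 3*√701 ≈ 79.429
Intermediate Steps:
V(h) = h³ (V(h) = h²*h = h³)
√(R(V(9)) + ((584 + 202) + 420)) = √(7*9³ + ((584 + 202) + 420)) = √(7*729 + (786 + 420)) = √(5103 + 1206) = √6309 = 3*√701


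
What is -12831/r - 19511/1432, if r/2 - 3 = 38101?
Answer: -1051165/76208 ≈ -13.793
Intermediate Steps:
r = 76208 (r = 6 + 2*38101 = 6 + 76202 = 76208)
-12831/r - 19511/1432 = -12831/76208 - 19511/1432 = -12831*1/76208 - 19511*1/1432 = -12831/76208 - 109/8 = -1051165/76208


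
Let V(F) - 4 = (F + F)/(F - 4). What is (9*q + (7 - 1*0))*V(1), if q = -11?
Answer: -920/3 ≈ -306.67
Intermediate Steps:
V(F) = 4 + 2*F/(-4 + F) (V(F) = 4 + (F + F)/(F - 4) = 4 + (2*F)/(-4 + F) = 4 + 2*F/(-4 + F))
(9*q + (7 - 1*0))*V(1) = (9*(-11) + (7 - 1*0))*(2*(-8 + 3*1)/(-4 + 1)) = (-99 + (7 + 0))*(2*(-8 + 3)/(-3)) = (-99 + 7)*(2*(-⅓)*(-5)) = -92*10/3 = -920/3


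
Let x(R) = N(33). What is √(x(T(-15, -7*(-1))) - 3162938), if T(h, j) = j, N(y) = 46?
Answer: 2*I*√790723 ≈ 1778.5*I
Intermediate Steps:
x(R) = 46
√(x(T(-15, -7*(-1))) - 3162938) = √(46 - 3162938) = √(-3162892) = 2*I*√790723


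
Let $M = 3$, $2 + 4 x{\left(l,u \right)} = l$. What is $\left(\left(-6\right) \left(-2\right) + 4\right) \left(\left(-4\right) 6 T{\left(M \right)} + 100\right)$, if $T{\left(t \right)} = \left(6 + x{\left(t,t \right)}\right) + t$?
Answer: $-1952$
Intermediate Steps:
$x{\left(l,u \right)} = - \frac{1}{2} + \frac{l}{4}$
$T{\left(t \right)} = \frac{11}{2} + \frac{5 t}{4}$ ($T{\left(t \right)} = \left(6 + \left(- \frac{1}{2} + \frac{t}{4}\right)\right) + t = \left(\frac{11}{2} + \frac{t}{4}\right) + t = \frac{11}{2} + \frac{5 t}{4}$)
$\left(\left(-6\right) \left(-2\right) + 4\right) \left(\left(-4\right) 6 T{\left(M \right)} + 100\right) = \left(\left(-6\right) \left(-2\right) + 4\right) \left(\left(-4\right) 6 \left(\frac{11}{2} + \frac{5}{4} \cdot 3\right) + 100\right) = \left(12 + 4\right) \left(- 24 \left(\frac{11}{2} + \frac{15}{4}\right) + 100\right) = 16 \left(\left(-24\right) \frac{37}{4} + 100\right) = 16 \left(-222 + 100\right) = 16 \left(-122\right) = -1952$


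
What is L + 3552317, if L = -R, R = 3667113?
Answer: -114796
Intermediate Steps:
L = -3667113 (L = -1*3667113 = -3667113)
L + 3552317 = -3667113 + 3552317 = -114796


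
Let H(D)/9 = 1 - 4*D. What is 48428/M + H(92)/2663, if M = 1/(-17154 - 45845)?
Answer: -8124588171539/2663 ≈ -3.0509e+9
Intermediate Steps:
H(D) = 9 - 36*D (H(D) = 9*(1 - 4*D) = 9 - 36*D)
M = -1/62999 (M = 1/(-62999) = -1/62999 ≈ -1.5873e-5)
48428/M + H(92)/2663 = 48428/(-1/62999) + (9 - 36*92)/2663 = 48428*(-62999) + (9 - 3312)*(1/2663) = -3050915572 - 3303*1/2663 = -3050915572 - 3303/2663 = -8124588171539/2663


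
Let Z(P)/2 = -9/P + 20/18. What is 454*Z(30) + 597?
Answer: 60007/45 ≈ 1333.5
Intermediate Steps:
Z(P) = 20/9 - 18/P (Z(P) = 2*(-9/P + 20/18) = 2*(-9/P + 20*(1/18)) = 2*(-9/P + 10/9) = 2*(10/9 - 9/P) = 20/9 - 18/P)
454*Z(30) + 597 = 454*(20/9 - 18/30) + 597 = 454*(20/9 - 18*1/30) + 597 = 454*(20/9 - ⅗) + 597 = 454*(73/45) + 597 = 33142/45 + 597 = 60007/45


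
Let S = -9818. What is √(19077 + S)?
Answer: √9259 ≈ 96.224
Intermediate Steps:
√(19077 + S) = √(19077 - 9818) = √9259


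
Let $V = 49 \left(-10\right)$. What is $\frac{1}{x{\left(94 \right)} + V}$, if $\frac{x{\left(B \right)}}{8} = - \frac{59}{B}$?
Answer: $- \frac{47}{23266} \approx -0.0020201$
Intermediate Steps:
$V = -490$
$x{\left(B \right)} = - \frac{472}{B}$ ($x{\left(B \right)} = 8 \left(- \frac{59}{B}\right) = - \frac{472}{B}$)
$\frac{1}{x{\left(94 \right)} + V} = \frac{1}{- \frac{472}{94} - 490} = \frac{1}{\left(-472\right) \frac{1}{94} - 490} = \frac{1}{- \frac{236}{47} - 490} = \frac{1}{- \frac{23266}{47}} = - \frac{47}{23266}$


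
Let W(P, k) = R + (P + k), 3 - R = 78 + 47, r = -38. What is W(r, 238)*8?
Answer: 624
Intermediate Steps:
R = -122 (R = 3 - (78 + 47) = 3 - 1*125 = 3 - 125 = -122)
W(P, k) = -122 + P + k (W(P, k) = -122 + (P + k) = -122 + P + k)
W(r, 238)*8 = (-122 - 38 + 238)*8 = 78*8 = 624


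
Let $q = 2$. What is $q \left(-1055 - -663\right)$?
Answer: $-784$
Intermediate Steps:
$q \left(-1055 - -663\right) = 2 \left(-1055 - -663\right) = 2 \left(-1055 + 663\right) = 2 \left(-392\right) = -784$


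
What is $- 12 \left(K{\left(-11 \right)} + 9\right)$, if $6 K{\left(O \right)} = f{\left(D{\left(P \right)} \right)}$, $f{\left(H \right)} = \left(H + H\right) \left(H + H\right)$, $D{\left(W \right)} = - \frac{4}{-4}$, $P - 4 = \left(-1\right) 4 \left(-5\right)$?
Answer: $-116$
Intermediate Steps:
$P = 24$ ($P = 4 + \left(-1\right) 4 \left(-5\right) = 4 - -20 = 4 + 20 = 24$)
$D{\left(W \right)} = 1$ ($D{\left(W \right)} = \left(-4\right) \left(- \frac{1}{4}\right) = 1$)
$f{\left(H \right)} = 4 H^{2}$ ($f{\left(H \right)} = 2 H 2 H = 4 H^{2}$)
$K{\left(O \right)} = \frac{2}{3}$ ($K{\left(O \right)} = \frac{4 \cdot 1^{2}}{6} = \frac{4 \cdot 1}{6} = \frac{1}{6} \cdot 4 = \frac{2}{3}$)
$- 12 \left(K{\left(-11 \right)} + 9\right) = - 12 \left(\frac{2}{3} + 9\right) = \left(-12\right) \frac{29}{3} = -116$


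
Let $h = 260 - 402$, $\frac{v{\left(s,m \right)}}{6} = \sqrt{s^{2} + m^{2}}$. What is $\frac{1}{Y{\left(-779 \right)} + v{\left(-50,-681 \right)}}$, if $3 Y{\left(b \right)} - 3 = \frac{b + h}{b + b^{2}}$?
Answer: $- \frac{367125086810}{6165462704836966199} + \frac{2203866887064 \sqrt{466261}}{6165462704836966199} \approx 0.00024402$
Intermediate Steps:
$v{\left(s,m \right)} = 6 \sqrt{m^{2} + s^{2}}$ ($v{\left(s,m \right)} = 6 \sqrt{s^{2} + m^{2}} = 6 \sqrt{m^{2} + s^{2}}$)
$h = -142$
$Y{\left(b \right)} = 1 + \frac{-142 + b}{3 \left(b + b^{2}\right)}$ ($Y{\left(b \right)} = 1 + \frac{\left(b - 142\right) \frac{1}{b + b^{2}}}{3} = 1 + \frac{\left(-142 + b\right) \frac{1}{b + b^{2}}}{3} = 1 + \frac{\frac{1}{b + b^{2}} \left(-142 + b\right)}{3} = 1 + \frac{-142 + b}{3 \left(b + b^{2}\right)}$)
$\frac{1}{Y{\left(-779 \right)} + v{\left(-50,-681 \right)}} = \frac{1}{\frac{-142 + 3 \left(-779\right)^{2} + 4 \left(-779\right)}{3 \left(-779\right) \left(1 - 779\right)} + 6 \sqrt{\left(-681\right)^{2} + \left(-50\right)^{2}}} = \frac{1}{\frac{1}{3} \left(- \frac{1}{779}\right) \frac{1}{-778} \left(-142 + 3 \cdot 606841 - 3116\right) + 6 \sqrt{463761 + 2500}} = \frac{1}{\frac{1}{3} \left(- \frac{1}{779}\right) \left(- \frac{1}{778}\right) \left(-142 + 1820523 - 3116\right) + 6 \sqrt{466261}} = \frac{1}{\frac{1}{3} \left(- \frac{1}{779}\right) \left(- \frac{1}{778}\right) 1817265 + 6 \sqrt{466261}} = \frac{1}{\frac{605755}{606062} + 6 \sqrt{466261}}$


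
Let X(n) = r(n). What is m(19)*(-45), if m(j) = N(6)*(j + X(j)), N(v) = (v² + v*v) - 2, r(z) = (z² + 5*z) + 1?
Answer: -1499400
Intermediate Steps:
r(z) = 1 + z² + 5*z
X(n) = 1 + n² + 5*n
N(v) = -2 + 2*v² (N(v) = (v² + v²) - 2 = 2*v² - 2 = -2 + 2*v²)
m(j) = 70 + 70*j² + 420*j (m(j) = (-2 + 2*6²)*(j + (1 + j² + 5*j)) = (-2 + 2*36)*(1 + j² + 6*j) = (-2 + 72)*(1 + j² + 6*j) = 70*(1 + j² + 6*j) = 70 + 70*j² + 420*j)
m(19)*(-45) = (70 + 70*19² + 420*19)*(-45) = (70 + 70*361 + 7980)*(-45) = (70 + 25270 + 7980)*(-45) = 33320*(-45) = -1499400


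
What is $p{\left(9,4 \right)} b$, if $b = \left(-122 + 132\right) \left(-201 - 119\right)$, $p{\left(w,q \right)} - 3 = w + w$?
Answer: $-67200$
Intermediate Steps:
$p{\left(w,q \right)} = 3 + 2 w$ ($p{\left(w,q \right)} = 3 + \left(w + w\right) = 3 + 2 w$)
$b = -3200$ ($b = 10 \left(-320\right) = -3200$)
$p{\left(9,4 \right)} b = \left(3 + 2 \cdot 9\right) \left(-3200\right) = \left(3 + 18\right) \left(-3200\right) = 21 \left(-3200\right) = -67200$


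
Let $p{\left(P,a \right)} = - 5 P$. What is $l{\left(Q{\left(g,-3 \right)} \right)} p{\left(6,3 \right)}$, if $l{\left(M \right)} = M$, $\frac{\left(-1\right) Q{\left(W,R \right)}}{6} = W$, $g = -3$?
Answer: $-540$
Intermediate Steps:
$Q{\left(W,R \right)} = - 6 W$
$l{\left(Q{\left(g,-3 \right)} \right)} p{\left(6,3 \right)} = \left(-6\right) \left(-3\right) \left(\left(-5\right) 6\right) = 18 \left(-30\right) = -540$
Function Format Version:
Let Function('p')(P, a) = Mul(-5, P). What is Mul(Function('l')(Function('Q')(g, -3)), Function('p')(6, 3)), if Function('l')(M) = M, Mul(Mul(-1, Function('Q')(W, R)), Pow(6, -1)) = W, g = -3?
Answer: -540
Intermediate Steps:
Function('Q')(W, R) = Mul(-6, W)
Mul(Function('l')(Function('Q')(g, -3)), Function('p')(6, 3)) = Mul(Mul(-6, -3), Mul(-5, 6)) = Mul(18, -30) = -540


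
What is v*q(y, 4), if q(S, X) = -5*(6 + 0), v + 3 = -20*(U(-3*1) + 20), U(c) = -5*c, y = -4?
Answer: 21090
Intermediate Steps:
v = -703 (v = -3 - 20*(-(-15) + 20) = -3 - 20*(-5*(-3) + 20) = -3 - 20*(15 + 20) = -3 - 20*35 = -3 - 700 = -703)
q(S, X) = -30 (q(S, X) = -5*6 = -30)
v*q(y, 4) = -703*(-30) = 21090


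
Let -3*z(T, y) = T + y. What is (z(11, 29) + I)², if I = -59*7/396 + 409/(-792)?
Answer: 139122025/627264 ≈ 221.79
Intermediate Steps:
z(T, y) = -T/3 - y/3 (z(T, y) = -(T + y)/3 = -T/3 - y/3)
I = -1235/792 (I = -413*1/396 + 409*(-1/792) = -413/396 - 409/792 = -1235/792 ≈ -1.5593)
(z(11, 29) + I)² = ((-⅓*11 - ⅓*29) - 1235/792)² = ((-11/3 - 29/3) - 1235/792)² = (-40/3 - 1235/792)² = (-11795/792)² = 139122025/627264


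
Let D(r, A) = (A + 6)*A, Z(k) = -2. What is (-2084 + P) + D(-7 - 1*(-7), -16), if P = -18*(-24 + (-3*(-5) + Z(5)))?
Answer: -1726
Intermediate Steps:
D(r, A) = A*(6 + A) (D(r, A) = (6 + A)*A = A*(6 + A))
P = 198 (P = -18*(-24 + (-3*(-5) - 2)) = -18*(-24 + (15 - 2)) = -18*(-24 + 13) = -18*(-11) = 198)
(-2084 + P) + D(-7 - 1*(-7), -16) = (-2084 + 198) - 16*(6 - 16) = -1886 - 16*(-10) = -1886 + 160 = -1726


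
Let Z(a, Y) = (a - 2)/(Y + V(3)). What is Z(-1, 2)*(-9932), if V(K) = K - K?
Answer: 14898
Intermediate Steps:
V(K) = 0
Z(a, Y) = (-2 + a)/Y (Z(a, Y) = (a - 2)/(Y + 0) = (-2 + a)/Y)
Z(-1, 2)*(-9932) = ((-2 - 1)/2)*(-9932) = ((½)*(-3))*(-9932) = -3/2*(-9932) = 14898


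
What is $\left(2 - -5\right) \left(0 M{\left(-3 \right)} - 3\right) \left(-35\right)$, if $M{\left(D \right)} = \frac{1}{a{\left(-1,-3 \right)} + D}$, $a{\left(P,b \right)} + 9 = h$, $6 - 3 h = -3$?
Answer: $735$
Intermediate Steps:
$h = 3$ ($h = 2 - -1 = 2 + 1 = 3$)
$a{\left(P,b \right)} = -6$ ($a{\left(P,b \right)} = -9 + 3 = -6$)
$M{\left(D \right)} = \frac{1}{-6 + D}$
$\left(2 - -5\right) \left(0 M{\left(-3 \right)} - 3\right) \left(-35\right) = \left(2 - -5\right) \left(\frac{0}{-6 - 3} - 3\right) \left(-35\right) = \left(2 + 5\right) \left(\frac{0}{-9} - 3\right) \left(-35\right) = 7 \left(0 \left(- \frac{1}{9}\right) - 3\right) \left(-35\right) = 7 \left(0 - 3\right) \left(-35\right) = 7 \left(-3\right) \left(-35\right) = \left(-21\right) \left(-35\right) = 735$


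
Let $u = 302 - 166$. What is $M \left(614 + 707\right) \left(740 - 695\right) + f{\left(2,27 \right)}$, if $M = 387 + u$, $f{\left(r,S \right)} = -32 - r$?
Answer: $31089701$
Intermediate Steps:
$u = 136$
$M = 523$ ($M = 387 + 136 = 523$)
$M \left(614 + 707\right) \left(740 - 695\right) + f{\left(2,27 \right)} = 523 \left(614 + 707\right) \left(740 - 695\right) - 34 = 523 \cdot 1321 \cdot 45 - 34 = 523 \cdot 59445 - 34 = 31089735 - 34 = 31089701$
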